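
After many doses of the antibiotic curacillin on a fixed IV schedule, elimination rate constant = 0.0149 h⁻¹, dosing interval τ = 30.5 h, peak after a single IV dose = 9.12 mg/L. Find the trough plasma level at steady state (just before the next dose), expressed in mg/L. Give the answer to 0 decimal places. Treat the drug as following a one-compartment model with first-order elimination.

16 mg/L

e^(−kτ) = e^(−0.01490 × 30.5) = 0.6348
Accumulation ratio R = 1 / (1 − e^(−kτ)) = 1 / (1 − 0.6348) = 2.738
Steady-state trough = C₀ × R × e^(−kτ) = 9.12 × 2.738 × 0.6348 = 15.85 mg/L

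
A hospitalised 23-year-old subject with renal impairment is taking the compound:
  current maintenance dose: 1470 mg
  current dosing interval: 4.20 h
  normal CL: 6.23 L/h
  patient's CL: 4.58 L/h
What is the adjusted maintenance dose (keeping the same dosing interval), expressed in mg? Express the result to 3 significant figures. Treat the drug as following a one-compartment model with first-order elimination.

1080 mg

To keep the same average steady-state level, dosing rate must scale with clearance.
CL ratio = 4.58 / 6.23 = 0.7352
New dose (same interval) = 1470 × 0.7352 = 1081 mg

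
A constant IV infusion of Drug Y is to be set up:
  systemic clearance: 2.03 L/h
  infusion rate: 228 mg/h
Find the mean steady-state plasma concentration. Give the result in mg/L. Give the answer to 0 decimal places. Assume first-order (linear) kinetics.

112 mg/L

At steady state Css = R₀ / CL = 228 / 2.030 = 112.3 mg/L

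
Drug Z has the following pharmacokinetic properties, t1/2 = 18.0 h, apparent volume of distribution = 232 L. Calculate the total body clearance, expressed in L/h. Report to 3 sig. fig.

8.93 L/h

k = ln2 / t½ = 0.693147 / 18.0 = 0.03851 h⁻¹
CL = k × Vd = 0.03851 × 232 = 8.934 L/h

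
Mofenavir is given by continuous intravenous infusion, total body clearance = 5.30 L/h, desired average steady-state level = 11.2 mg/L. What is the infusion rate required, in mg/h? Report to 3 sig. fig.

59.4 mg/h

At steady state, infusion rate R₀ = Css × CL = 11.2 × 5.300 = 59.36 mg/h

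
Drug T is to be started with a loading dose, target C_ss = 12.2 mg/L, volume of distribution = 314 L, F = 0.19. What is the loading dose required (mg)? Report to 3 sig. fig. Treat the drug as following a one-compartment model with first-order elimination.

20200 mg

LD = Css × Vd / F = 12.2 × 314 / 0.19 = 20160 mg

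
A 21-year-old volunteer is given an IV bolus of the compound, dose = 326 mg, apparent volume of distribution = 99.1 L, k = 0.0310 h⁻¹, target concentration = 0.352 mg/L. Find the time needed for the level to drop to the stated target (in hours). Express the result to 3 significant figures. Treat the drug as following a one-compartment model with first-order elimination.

C₀ = Dose / Vd = 326.0 / 99.1 = 3.290 mg/L
t = ln(C₀ / C) / k = ln(3.290 / 0.352) / 0.03100
  = ln(9.347) / 0.03100 = 2.235 / 0.03100 = 72.10 h

72.1 h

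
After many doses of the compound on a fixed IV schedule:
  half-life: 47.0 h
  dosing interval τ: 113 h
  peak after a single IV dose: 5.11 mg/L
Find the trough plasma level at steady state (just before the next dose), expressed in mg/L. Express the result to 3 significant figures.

1.19 mg/L

k = ln2 / t½ = 0.693147 / 47.0 = 0.01475 h⁻¹
e^(−kτ) = e^(−0.01475 × 113) = 0.1889
Accumulation ratio R = 1 / (1 − e^(−kτ)) = 1 / (1 − 0.1889) = 1.233
Steady-state trough = C₀ × R × e^(−kτ) = 5.11 × 1.233 × 0.1889 = 1.190 mg/L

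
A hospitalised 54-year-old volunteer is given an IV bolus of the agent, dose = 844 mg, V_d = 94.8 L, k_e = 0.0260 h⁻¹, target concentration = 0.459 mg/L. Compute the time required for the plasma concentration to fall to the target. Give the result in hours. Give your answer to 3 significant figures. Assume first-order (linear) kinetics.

C₀ = Dose / Vd = 844.0 / 94.8 = 8.903 mg/L
t = ln(C₀ / C) / k = ln(8.903 / 0.459) / 0.02600
  = ln(19.40) / 0.02600 = 2.965 / 0.02600 = 114.0 h

114 h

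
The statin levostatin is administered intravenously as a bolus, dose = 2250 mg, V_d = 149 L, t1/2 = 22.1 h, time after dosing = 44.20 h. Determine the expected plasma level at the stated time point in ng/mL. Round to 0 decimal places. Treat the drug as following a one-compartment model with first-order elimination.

C₀ = Dose / Vd = 2250 / 149 = 15.10 mg/L
k = ln2 / t½ = 0.693147 / 22.1 = 0.03136 h⁻¹
t / t½ = 44.20 / 22.1 = 2 half-lives
C = C₀ × (1/2)^2 = 15.10 × 0.2500 = 3.775 mg/L
Convert: 3.775 mg/L × 1000 = 3775 ng/mL

3775 ng/mL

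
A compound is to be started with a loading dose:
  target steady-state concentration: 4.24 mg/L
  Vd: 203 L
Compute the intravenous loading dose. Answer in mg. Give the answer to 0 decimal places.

LD = Css × Vd = 4.24 × 203 = 860.7 mg

861 mg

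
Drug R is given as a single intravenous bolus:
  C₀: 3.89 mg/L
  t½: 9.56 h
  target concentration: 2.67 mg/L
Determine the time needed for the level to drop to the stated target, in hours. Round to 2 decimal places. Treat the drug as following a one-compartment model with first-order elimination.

5.19 h

k = ln2 / t½ = 0.693147 / 9.56 = 0.07250 h⁻¹
t = ln(C₀ / C) / k = ln(3.890 / 2.67) / 0.07250
  = ln(1.457) / 0.07250 = 0.3764 / 0.07250 = 5.192 h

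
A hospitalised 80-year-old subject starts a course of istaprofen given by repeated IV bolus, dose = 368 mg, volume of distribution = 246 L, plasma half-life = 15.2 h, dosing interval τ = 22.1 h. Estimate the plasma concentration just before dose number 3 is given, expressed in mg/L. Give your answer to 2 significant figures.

C₀ per dose = Dose / Vd = 368 / 246 = 1.496 mg/L
k = ln2 / t½ = 0.693147 / 15.2 = 0.04560 h⁻¹
Fraction remaining after one interval: r = e^(−kτ) = e^(−0.04560 × 22.1) = 0.3650
Before dose 3, 2 doses have been given (aged 1τ, 2τ).
C_trough = C₀ × (r + r²) = 1.496 × (0.3650 + 0.1332) = 0.7453 mg/L

0.75 mg/L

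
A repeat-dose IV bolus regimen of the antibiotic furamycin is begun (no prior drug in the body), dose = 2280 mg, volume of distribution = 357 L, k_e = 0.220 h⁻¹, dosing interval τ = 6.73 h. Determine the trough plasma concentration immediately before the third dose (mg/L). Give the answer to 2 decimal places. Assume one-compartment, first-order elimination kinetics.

C₀ per dose = Dose / Vd = 2280 / 357 = 6.387 mg/L
Fraction remaining after one interval: r = e^(−kτ) = e^(−0.2200 × 6.73) = 0.2275
Before dose 3, 2 doses have been given (aged 1τ, 2τ).
C_trough = C₀ × (r + r²) = 6.387 × (0.2275 + 0.05176) = 1.784 mg/L

1.78 mg/L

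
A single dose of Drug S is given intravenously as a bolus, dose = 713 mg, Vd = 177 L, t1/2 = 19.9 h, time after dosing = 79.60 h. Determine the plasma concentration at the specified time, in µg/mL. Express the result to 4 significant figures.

0.2518 µg/mL

C₀ = Dose / Vd = 713.0 / 177 = 4.028 mg/L
k = ln2 / t½ = 0.693147 / 19.9 = 0.03483 h⁻¹
t / t½ = 79.60 / 19.9 = 4 half-lives
C = C₀ × (1/2)^4 = 4.028 × 0.06250 = 0.2518 mg/L
(0.2518 mg/L = 0.2518 µg/mL)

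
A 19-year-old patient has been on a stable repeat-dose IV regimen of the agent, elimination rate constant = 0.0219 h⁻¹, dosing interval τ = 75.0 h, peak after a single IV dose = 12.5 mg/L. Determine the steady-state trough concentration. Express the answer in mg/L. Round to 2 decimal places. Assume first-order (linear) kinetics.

3.00 mg/L

e^(−kτ) = e^(−0.02190 × 75.0) = 0.1935
Accumulation ratio R = 1 / (1 − e^(−kτ)) = 1 / (1 − 0.1935) = 1.240
Steady-state trough = C₀ × R × e^(−kτ) = 12.5 × 1.240 × 0.1935 = 2.999 mg/L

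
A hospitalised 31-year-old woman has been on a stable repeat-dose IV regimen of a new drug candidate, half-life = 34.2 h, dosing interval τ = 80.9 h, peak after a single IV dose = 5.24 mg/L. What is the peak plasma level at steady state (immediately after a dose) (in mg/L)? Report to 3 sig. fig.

k = ln2 / t½ = 0.693147 / 34.2 = 0.02027 h⁻¹
e^(−kτ) = e^(−0.02027 × 80.9) = 0.1940
Accumulation ratio R = 1 / (1 − e^(−kτ)) = 1 / (1 − 0.1940) = 1.241
Steady-state peak = C₀ × R = 5.24 × 1.241 = 6.503 mg/L

6.50 mg/L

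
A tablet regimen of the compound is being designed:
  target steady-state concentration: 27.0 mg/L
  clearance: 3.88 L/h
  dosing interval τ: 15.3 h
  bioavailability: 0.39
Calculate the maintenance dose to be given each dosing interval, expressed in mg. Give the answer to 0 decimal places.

4110 mg

At steady state, F × (Dose/τ) = Css × CL.
Dose = Css × CL × τ / F = 27.0 × 3.880 × 15.3 / 0.39 = 4110 mg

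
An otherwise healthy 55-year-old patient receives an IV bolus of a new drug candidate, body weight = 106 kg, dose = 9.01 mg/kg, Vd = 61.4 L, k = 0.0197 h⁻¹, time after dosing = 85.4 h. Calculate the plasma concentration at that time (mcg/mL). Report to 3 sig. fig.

2.89 mcg/mL

Total dose = 9.01 × 106 = 955.1 mg
C₀ = Dose / Vd = 955.1 / 61.4 = 15.56 mg/L
C = C₀ · e^(−k·t) = 15.56 × e^(−0.01970 × 85.4)
  = 15.56 × 0.1859 = 2.893 mg/L
(2.893 mg/L = 2.893 mcg/mL)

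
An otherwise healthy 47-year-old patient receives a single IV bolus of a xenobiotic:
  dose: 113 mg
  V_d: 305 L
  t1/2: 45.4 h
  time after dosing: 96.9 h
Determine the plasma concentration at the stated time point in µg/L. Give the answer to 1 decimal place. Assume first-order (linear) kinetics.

C₀ = Dose / Vd = 113.0 / 305 = 0.3705 mg/L
k = ln2 / t½ = 0.693147 / 45.4 = 0.01527 h⁻¹
C = C₀ · e^(−k·t) = 0.3705 × e^(−0.01527 × 96.9)
  = 0.3705 × 0.2277 = 0.08436 mg/L
Convert: 0.08436 mg/L × 1000 = 84.36 µg/L

84.4 µg/L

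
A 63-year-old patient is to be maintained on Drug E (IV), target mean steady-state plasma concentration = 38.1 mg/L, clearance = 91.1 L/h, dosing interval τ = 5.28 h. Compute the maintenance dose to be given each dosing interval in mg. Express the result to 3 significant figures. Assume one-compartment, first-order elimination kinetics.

At steady state, Dose/τ = Css × CL.
Dose = Css × CL × τ = 38.1 × 91.10 × 5.28 = 18330 mg

18300 mg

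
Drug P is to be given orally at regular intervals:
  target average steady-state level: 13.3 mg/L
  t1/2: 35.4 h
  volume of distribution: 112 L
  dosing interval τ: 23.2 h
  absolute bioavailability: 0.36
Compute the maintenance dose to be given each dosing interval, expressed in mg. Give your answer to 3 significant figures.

k = ln2 / t½ = 0.693147 / 35.4 = 0.01958 h⁻¹
CL = k × Vd = 0.01958 × 112 = 2.193 L/h
At steady state, F × (Dose/τ) = Css × CL.
Dose = Css × CL × τ / F = 13.3 × 2.193 × 23.2 / 0.36 = 1880 mg

1880 mg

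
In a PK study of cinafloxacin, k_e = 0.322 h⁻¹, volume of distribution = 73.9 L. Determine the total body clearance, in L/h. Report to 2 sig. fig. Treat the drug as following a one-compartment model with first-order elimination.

CL = k × Vd = 0.322 × 73.9 = 23.80 L/h

24 L/h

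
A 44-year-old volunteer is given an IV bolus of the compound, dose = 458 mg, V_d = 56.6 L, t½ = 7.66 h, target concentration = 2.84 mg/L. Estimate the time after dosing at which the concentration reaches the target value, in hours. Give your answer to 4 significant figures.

11.57 h

C₀ = Dose / Vd = 458.0 / 56.6 = 8.092 mg/L
k = ln2 / t½ = 0.693147 / 7.66 = 0.09049 h⁻¹
t = ln(C₀ / C) / k = ln(8.092 / 2.84) / 0.09049
  = ln(2.849) / 0.09049 = 1.047 / 0.09049 = 11.57 h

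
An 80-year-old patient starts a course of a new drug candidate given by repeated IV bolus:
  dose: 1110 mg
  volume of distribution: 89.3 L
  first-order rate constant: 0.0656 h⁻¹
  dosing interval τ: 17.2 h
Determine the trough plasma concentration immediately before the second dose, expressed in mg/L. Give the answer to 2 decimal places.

C₀ per dose = Dose / Vd = 1110 / 89.3 = 12.43 mg/L
Fraction remaining after one interval: r = e^(−kτ) = e^(−0.06560 × 17.2) = 0.3236
Before dose 2, 1 dose has been given (aged 1τ).
C_trough = C₀ × r = 12.43 × 0.3236 = 4.022 mg/L

4.02 mg/L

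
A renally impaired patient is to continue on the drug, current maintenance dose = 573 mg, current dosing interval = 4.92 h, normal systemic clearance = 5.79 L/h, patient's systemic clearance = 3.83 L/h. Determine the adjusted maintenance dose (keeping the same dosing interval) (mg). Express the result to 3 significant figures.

379 mg

To keep the same average steady-state level, dosing rate must scale with clearance.
CL ratio = 3.83 / 5.79 = 0.6615
New dose (same interval) = 573 × 0.6615 = 379.0 mg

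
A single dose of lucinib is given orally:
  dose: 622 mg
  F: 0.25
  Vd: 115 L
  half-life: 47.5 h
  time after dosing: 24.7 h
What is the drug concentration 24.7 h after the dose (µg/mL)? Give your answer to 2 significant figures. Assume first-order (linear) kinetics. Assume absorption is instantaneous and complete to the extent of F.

0.94 µg/mL

Amount reaching circulation = F × Dose = 0.25 × 622.0 = 155.5 mg
C₀ = F·Dose / Vd = 155.5 / 115 = 1.352 mg/L
k = ln2 / t½ = 0.693147 / 47.5 = 0.01459 h⁻¹
C = C₀ · e^(−k·t) = 1.352 × e^(−0.01459 × 24.7)
  = 1.352 × 0.6974 = 0.9429 mg/L
(0.9429 mg/L = 0.9429 µg/mL)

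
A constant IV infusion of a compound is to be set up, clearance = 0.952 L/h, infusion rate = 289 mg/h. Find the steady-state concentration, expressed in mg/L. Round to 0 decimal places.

At steady state Css = R₀ / CL = 289 / 0.9520 = 303.6 mg/L

304 mg/L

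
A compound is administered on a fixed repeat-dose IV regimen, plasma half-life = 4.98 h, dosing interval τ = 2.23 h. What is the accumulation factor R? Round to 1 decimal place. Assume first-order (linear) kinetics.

k = ln2 / t½ = 0.693147 / 4.98 = 0.1392 h⁻¹
e^(−kτ) = e^(−0.1392 × 2.23) = 0.7331
Accumulation ratio R = 1 / (1 − e^(−kτ)) = 1 / (1 − 0.7331) = 3.747

3.7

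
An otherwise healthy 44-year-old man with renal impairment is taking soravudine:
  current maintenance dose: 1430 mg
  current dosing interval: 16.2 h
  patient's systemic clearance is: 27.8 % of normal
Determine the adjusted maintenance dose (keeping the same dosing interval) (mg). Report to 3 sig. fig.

To keep the same average steady-state level, dosing rate must scale with clearance.
CL ratio = 27.8 / 100 = 0.2780
New dose (same interval) = 1430 × 0.2780 = 397.5 mg

398 mg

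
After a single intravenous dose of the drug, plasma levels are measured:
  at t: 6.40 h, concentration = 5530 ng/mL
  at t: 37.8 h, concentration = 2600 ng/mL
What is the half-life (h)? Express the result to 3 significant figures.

28.8 h

k = ln(C₁/C₂) / (t₂ − t₁) = ln(5530/2600) / (37.8 − 6.40)
  = 0.7547 / 31.40 = 0.02404 h⁻¹
t½ = ln2 / k = 0.693147 / 0.02404 = 28.83 h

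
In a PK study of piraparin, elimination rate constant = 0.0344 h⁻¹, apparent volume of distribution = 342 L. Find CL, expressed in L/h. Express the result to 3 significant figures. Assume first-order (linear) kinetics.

11.8 L/h

CL = k × Vd = 0.0344 × 342 = 11.76 L/h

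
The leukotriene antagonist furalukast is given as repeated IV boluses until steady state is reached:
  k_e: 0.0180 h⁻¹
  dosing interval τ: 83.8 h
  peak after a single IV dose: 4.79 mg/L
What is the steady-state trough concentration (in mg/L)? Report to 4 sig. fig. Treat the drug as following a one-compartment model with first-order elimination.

1.361 mg/L

e^(−kτ) = e^(−0.01800 × 83.8) = 0.2213
Accumulation ratio R = 1 / (1 − e^(−kτ)) = 1 / (1 − 0.2213) = 1.284
Steady-state trough = C₀ × R × e^(−kτ) = 4.79 × 1.284 × 0.2213 = 1.361 mg/L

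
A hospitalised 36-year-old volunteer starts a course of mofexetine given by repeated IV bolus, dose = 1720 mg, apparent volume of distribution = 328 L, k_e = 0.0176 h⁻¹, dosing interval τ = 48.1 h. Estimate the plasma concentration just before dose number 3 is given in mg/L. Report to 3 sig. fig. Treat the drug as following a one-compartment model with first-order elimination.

C₀ per dose = Dose / Vd = 1720 / 328 = 5.244 mg/L
Fraction remaining after one interval: r = e^(−kτ) = e^(−0.01760 × 48.1) = 0.4289
Before dose 3, 2 doses have been given (aged 1τ, 2τ).
C_trough = C₀ × (r + r²) = 5.244 × (0.4289 + 0.1840) = 3.214 mg/L

3.21 mg/L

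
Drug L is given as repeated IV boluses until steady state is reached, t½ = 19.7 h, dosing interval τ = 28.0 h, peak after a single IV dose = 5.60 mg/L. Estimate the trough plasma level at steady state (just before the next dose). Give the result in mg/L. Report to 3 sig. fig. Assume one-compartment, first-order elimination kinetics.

3.34 mg/L

k = ln2 / t½ = 0.693147 / 19.7 = 0.03519 h⁻¹
e^(−kτ) = e^(−0.03519 × 28.0) = 0.3733
Accumulation ratio R = 1 / (1 − e^(−kτ)) = 1 / (1 − 0.3733) = 1.596
Steady-state trough = C₀ × R × e^(−kτ) = 5.60 × 1.596 × 0.3733 = 3.336 mg/L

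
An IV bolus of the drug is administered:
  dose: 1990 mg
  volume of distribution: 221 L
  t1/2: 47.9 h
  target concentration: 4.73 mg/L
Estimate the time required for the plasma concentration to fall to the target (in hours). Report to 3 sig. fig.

C₀ = Dose / Vd = 1990 / 221 = 9.005 mg/L
k = ln2 / t½ = 0.693147 / 47.9 = 0.01447 h⁻¹
t = ln(C₀ / C) / k = ln(9.005 / 4.73) / 0.01447
  = ln(1.904) / 0.01447 = 0.6440 / 0.01447 = 44.51 h

44.5 h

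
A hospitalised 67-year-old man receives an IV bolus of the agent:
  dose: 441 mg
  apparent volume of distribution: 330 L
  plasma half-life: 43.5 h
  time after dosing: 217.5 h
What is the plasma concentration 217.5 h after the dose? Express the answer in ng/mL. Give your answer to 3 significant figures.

41.8 ng/mL

C₀ = Dose / Vd = 441.0 / 330 = 1.336 mg/L
k = ln2 / t½ = 0.693147 / 43.5 = 0.01593 h⁻¹
t / t½ = 217.5 / 43.5 = 5 half-lives
C = C₀ × (1/2)^5 = 1.336 × 0.03125 = 0.04175 mg/L
Convert: 0.04175 mg/L × 1000 = 41.75 ng/mL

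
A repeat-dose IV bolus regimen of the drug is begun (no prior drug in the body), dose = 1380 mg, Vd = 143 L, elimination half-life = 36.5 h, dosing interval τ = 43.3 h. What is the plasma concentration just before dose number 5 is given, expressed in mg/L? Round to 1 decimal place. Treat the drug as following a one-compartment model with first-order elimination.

C₀ per dose = Dose / Vd = 1380 / 143 = 9.650 mg/L
k = ln2 / t½ = 0.693147 / 36.5 = 0.01899 h⁻¹
Fraction remaining after one interval: r = e^(−kτ) = e^(−0.01899 × 43.3) = 0.4394
Before dose 5, 4 doses have been given (aged 1τ, 2τ, 3τ, 4τ).
C_trough = C₀ × (r + r² + … + r^4) = C₀ × r(1−r^4)/(1−r)
        = 9.650 × 0.4394 × (1 − 0.03728) / (1 − 0.4394) = 7.282 mg/L

7.3 mg/L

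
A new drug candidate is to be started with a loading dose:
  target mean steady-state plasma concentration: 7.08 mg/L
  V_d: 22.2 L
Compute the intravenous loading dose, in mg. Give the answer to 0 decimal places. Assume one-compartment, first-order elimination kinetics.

LD = Css × Vd = 7.08 × 22.2 = 157.2 mg

157 mg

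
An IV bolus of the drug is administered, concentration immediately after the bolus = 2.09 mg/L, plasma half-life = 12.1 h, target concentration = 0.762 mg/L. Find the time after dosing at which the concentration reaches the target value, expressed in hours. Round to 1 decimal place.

17.6 h

k = ln2 / t½ = 0.693147 / 12.1 = 0.05728 h⁻¹
t = ln(C₀ / C) / k = ln(2.090 / 0.762) / 0.05728
  = ln(2.743) / 0.05728 = 1.009 / 0.05728 = 17.62 h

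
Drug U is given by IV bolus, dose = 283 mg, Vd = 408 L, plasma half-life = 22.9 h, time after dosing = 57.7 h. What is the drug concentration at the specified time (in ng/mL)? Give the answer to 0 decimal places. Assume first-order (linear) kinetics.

121 ng/mL

C₀ = Dose / Vd = 283.0 / 408 = 0.6936 mg/L
k = ln2 / t½ = 0.693147 / 22.9 = 0.03027 h⁻¹
C = C₀ · e^(−k·t) = 0.6936 × e^(−0.03027 × 57.7)
  = 0.6936 × 0.1744 = 0.1210 mg/L
Convert: 0.1210 mg/L × 1000 = 121.0 ng/mL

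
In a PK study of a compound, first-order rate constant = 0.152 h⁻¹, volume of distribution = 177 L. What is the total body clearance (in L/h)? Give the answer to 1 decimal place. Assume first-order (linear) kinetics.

26.9 L/h

CL = k × Vd = 0.152 × 177 = 26.90 L/h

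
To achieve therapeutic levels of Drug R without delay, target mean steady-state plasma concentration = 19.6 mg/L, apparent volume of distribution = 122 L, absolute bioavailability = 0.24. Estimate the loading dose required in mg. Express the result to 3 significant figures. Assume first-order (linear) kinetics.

9960 mg

LD = Css × Vd / F = 19.6 × 122 / 0.24 = 9963 mg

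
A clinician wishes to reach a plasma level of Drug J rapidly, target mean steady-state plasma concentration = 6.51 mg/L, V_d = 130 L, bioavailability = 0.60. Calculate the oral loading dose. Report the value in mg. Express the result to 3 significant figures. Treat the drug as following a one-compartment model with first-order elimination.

LD = Css × Vd / F = 6.51 × 130 / 0.60 = 1411 mg

1410 mg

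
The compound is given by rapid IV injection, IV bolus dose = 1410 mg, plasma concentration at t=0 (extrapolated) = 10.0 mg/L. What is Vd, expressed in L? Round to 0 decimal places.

Vd = Dose / C₀ = 1410 / 10.0 = 141.0 L

141 L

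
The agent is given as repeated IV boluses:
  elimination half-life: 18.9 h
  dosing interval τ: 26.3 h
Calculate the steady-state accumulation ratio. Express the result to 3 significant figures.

k = ln2 / t½ = 0.693147 / 18.9 = 0.03667 h⁻¹
e^(−kτ) = e^(−0.03667 × 26.3) = 0.3812
Accumulation ratio R = 1 / (1 − e^(−kτ)) = 1 / (1 − 0.3812) = 1.616

1.62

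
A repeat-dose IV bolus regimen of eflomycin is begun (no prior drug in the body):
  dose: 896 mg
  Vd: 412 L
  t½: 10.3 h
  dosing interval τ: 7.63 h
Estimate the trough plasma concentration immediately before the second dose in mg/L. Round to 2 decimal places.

C₀ per dose = Dose / Vd = 896 / 412 = 2.175 mg/L
k = ln2 / t½ = 0.693147 / 10.3 = 0.06730 h⁻¹
Fraction remaining after one interval: r = e^(−kτ) = e^(−0.06730 × 7.63) = 0.5984
Before dose 2, 1 dose has been given (aged 1τ).
C_trough = C₀ × r = 2.175 × 0.5984 = 1.302 mg/L

1.30 mg/L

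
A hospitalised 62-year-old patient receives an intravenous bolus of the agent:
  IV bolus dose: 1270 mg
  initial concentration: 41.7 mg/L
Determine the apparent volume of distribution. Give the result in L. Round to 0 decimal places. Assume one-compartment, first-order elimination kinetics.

Vd = Dose / C₀ = 1270 / 41.7 = 30.46 L

30 L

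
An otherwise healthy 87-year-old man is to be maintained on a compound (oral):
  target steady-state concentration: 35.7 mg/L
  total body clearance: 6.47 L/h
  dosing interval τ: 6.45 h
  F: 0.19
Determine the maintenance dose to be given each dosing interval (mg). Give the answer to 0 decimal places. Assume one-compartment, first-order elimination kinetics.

7841 mg

At steady state, F × (Dose/τ) = Css × CL.
Dose = Css × CL × τ / F = 35.7 × 6.470 × 6.45 / 0.19 = 7841 mg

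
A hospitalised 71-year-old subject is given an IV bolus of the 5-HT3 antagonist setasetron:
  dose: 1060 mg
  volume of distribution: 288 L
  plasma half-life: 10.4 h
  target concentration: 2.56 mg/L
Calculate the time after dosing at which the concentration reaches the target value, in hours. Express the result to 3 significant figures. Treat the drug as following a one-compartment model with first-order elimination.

5.45 h

C₀ = Dose / Vd = 1060 / 288 = 3.681 mg/L
k = ln2 / t½ = 0.693147 / 10.4 = 0.06665 h⁻¹
t = ln(C₀ / C) / k = ln(3.681 / 2.56) / 0.06665
  = ln(1.438) / 0.06665 = 0.3633 / 0.06665 = 5.451 h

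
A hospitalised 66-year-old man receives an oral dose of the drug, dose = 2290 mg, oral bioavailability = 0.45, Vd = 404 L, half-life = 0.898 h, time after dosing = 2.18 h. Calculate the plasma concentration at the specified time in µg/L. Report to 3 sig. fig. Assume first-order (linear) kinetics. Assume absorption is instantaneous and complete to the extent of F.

474 µg/L

Amount reaching circulation = F × Dose = 0.45 × 2290 = 1031 mg
C₀ = F·Dose / Vd = 1031 / 404 = 2.552 mg/L
k = ln2 / t½ = 0.693147 / 0.898 = 0.7719 h⁻¹
C = C₀ · e^(−k·t) = 2.552 × e^(−0.7719 × 2.18)
  = 2.552 × 0.1859 = 0.4744 mg/L
Convert: 0.4744 mg/L × 1000 = 474.4 µg/L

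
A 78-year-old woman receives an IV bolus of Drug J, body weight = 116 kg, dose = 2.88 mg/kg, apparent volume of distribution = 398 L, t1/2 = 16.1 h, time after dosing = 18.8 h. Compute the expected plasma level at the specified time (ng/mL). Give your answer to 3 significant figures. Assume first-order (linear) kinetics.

Total dose = 2.88 × 116 = 334.1 mg
C₀ = Dose / Vd = 334.1 / 398 = 0.8394 mg/L
k = ln2 / t½ = 0.693147 / 16.1 = 0.04305 h⁻¹
C = C₀ · e^(−k·t) = 0.8394 × e^(−0.04305 × 18.8)
  = 0.8394 × 0.4452 = 0.3737 mg/L
Convert: 0.3737 mg/L × 1000 = 373.7 ng/mL

374 ng/mL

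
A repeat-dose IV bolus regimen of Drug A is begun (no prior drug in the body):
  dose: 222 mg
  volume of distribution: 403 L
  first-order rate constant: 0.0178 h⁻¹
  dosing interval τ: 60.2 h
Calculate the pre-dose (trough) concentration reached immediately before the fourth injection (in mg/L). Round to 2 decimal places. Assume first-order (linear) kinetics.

C₀ per dose = Dose / Vd = 222 / 403 = 0.5509 mg/L
Fraction remaining after one interval: r = e^(−kτ) = e^(−0.01780 × 60.2) = 0.3425
Before dose 4, 3 doses have been given (aged 1τ, 2τ, 3τ).
C_trough = C₀ × (r + r² + … + r^3) = C₀ × r(1−r^3)/(1−r)
        = 0.5509 × 0.3425 × (1 − 0.04018) / (1 − 0.3425) = 0.2754 mg/L

0.28 mg/L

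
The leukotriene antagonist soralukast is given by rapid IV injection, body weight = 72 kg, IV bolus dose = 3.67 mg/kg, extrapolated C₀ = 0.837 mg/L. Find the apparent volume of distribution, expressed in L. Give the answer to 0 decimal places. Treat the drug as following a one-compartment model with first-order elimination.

316 L

Dose = 3.67 × 72 = 264.2 mg
Vd = Dose / C₀ = 264.2 / 0.837 = 315.7 L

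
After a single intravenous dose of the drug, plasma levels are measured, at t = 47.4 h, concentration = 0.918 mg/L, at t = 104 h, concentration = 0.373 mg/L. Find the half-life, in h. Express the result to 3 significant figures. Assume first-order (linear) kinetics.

43.6 h

k = ln(C₁/C₂) / (t₂ − t₁) = ln(0.918/0.373) / (104 − 47.4)
  = 0.9006 / 56.60 = 0.01591 h⁻¹
t½ = ln2 / k = 0.693147 / 0.01591 = 43.57 h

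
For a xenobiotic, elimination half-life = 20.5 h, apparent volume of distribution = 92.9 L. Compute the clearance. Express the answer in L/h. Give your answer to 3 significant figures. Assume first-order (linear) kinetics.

3.14 L/h

k = ln2 / t½ = 0.693147 / 20.5 = 0.03381 h⁻¹
CL = k × Vd = 0.03381 × 92.9 = 3.141 L/h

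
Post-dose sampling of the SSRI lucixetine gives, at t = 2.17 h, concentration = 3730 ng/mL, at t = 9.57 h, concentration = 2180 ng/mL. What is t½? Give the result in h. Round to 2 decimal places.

k = ln(C₁/C₂) / (t₂ − t₁) = ln(3730/2180) / (9.57 − 2.17)
  = 0.5371 / 7.400 = 0.07258 h⁻¹
t½ = ln2 / k = 0.693147 / 0.07258 = 9.550 h

9.55 h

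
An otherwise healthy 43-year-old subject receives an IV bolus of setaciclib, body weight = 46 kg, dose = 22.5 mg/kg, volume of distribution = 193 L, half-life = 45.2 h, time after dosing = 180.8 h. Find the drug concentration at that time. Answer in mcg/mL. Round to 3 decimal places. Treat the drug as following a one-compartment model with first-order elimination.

0.335 mcg/mL

Total dose = 22.5 × 46 = 1035 mg
C₀ = Dose / Vd = 1035 / 193 = 5.363 mg/L
k = ln2 / t½ = 0.693147 / 45.2 = 0.01534 h⁻¹
t / t½ = 180.8 / 45.2 = 4 half-lives
C = C₀ × (1/2)^4 = 5.363 × 0.06250 = 0.3352 mg/L
(0.3352 mg/L = 0.3352 mcg/mL)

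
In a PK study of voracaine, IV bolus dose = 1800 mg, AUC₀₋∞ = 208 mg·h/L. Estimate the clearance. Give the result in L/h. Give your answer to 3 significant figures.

8.65 L/h

CL = Dose / AUC = 1800 / 208 = 8.654 L/h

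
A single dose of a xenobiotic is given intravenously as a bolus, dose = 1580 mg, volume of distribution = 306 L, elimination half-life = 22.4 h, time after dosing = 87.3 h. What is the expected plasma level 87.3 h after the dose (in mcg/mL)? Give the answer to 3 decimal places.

C₀ = Dose / Vd = 1580 / 306 = 5.163 mg/L
k = ln2 / t½ = 0.693147 / 22.4 = 0.03094 h⁻¹
C = C₀ · e^(−k·t) = 5.163 × e^(−0.03094 × 87.3)
  = 5.163 × 0.06713 = 0.3466 mg/L
(0.3466 mg/L = 0.3466 mcg/mL)

0.347 mcg/mL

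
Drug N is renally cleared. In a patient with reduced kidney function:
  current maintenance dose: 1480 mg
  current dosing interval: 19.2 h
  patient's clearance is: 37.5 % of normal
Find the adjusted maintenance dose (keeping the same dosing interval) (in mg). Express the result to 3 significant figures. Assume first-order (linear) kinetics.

To keep the same average steady-state level, dosing rate must scale with clearance.
CL ratio = 37.5 / 100 = 0.3750
New dose (same interval) = 1480 × 0.3750 = 555.0 mg

555 mg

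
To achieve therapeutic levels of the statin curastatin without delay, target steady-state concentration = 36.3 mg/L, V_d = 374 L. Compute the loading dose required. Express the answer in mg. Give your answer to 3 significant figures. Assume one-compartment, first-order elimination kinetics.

LD = Css × Vd = 36.3 × 374 = 13580 mg

13600 mg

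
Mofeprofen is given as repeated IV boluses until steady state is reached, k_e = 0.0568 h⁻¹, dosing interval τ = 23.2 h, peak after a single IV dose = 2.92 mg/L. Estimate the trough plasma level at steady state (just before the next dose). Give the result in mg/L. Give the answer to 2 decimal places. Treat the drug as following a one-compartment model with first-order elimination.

1.07 mg/L

e^(−kτ) = e^(−0.05680 × 23.2) = 0.2677
Accumulation ratio R = 1 / (1 − e^(−kτ)) = 1 / (1 − 0.2677) = 1.366
Steady-state trough = C₀ × R × e^(−kτ) = 2.92 × 1.366 × 0.2677 = 1.068 mg/L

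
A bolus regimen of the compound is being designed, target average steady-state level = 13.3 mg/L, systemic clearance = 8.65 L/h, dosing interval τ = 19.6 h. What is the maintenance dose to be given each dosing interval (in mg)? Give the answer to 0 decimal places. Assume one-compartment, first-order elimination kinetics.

2255 mg

At steady state, Dose/τ = Css × CL.
Dose = Css × CL × τ = 13.3 × 8.650 × 19.6 = 2255 mg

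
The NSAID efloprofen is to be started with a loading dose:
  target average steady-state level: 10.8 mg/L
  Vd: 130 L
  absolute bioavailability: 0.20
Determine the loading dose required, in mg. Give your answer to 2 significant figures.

7000 mg

LD = Css × Vd / F = 10.8 × 130 / 0.20 = 7020 mg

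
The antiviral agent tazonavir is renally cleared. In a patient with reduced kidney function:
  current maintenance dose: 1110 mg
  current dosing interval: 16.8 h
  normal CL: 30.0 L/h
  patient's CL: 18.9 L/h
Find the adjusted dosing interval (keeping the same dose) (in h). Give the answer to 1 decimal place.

26.7 h

To keep the same average steady-state level, dosing rate must scale with clearance.
CL ratio = 18.9 / 30.0 = 0.6300
New interval (same dose) = 16.8 / 0.6300 = 26.67 h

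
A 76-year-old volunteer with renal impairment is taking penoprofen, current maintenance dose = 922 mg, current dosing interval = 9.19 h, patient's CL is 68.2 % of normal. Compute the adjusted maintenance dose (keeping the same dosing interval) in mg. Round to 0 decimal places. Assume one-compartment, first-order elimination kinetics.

To keep the same average steady-state level, dosing rate must scale with clearance.
CL ratio = 68.2 / 100 = 0.6820
New dose (same interval) = 922 × 0.6820 = 628.8 mg

629 mg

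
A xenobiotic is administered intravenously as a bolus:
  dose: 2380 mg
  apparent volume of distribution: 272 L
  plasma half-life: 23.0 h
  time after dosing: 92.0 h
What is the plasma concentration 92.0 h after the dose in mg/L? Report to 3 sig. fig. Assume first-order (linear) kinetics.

C₀ = Dose / Vd = 2380 / 272 = 8.750 mg/L
k = ln2 / t½ = 0.693147 / 23.0 = 0.03014 h⁻¹
C = C₀ · e^(−k·t) = 8.750 × e^(−0.03014 × 92.0)
  = 8.750 × 0.06248 = 0.5467 mg/L

0.547 mg/L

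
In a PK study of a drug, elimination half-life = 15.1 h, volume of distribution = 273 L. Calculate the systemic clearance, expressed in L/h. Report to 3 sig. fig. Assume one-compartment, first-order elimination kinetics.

k = ln2 / t½ = 0.693147 / 15.1 = 0.04590 h⁻¹
CL = k × Vd = 0.04590 × 273 = 12.53 L/h

12.5 L/h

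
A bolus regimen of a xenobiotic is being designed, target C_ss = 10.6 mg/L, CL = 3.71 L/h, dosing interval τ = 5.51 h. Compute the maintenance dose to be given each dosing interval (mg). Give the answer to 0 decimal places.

217 mg

At steady state, Dose/τ = Css × CL.
Dose = Css × CL × τ = 10.6 × 3.710 × 5.51 = 216.7 mg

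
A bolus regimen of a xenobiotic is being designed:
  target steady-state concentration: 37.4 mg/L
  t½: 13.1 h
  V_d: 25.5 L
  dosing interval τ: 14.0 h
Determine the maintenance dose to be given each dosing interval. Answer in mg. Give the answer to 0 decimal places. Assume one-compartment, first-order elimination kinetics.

706 mg

k = ln2 / t½ = 0.693147 / 13.1 = 0.05291 h⁻¹
CL = k × Vd = 0.05291 × 25.5 = 1.349 L/h
At steady state, Dose/τ = Css × CL.
Dose = Css × CL × τ = 37.4 × 1.349 × 14.0 = 706.3 mg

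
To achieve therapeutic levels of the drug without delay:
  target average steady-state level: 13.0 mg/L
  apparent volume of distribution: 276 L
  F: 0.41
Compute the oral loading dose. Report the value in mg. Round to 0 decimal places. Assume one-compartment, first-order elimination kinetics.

LD = Css × Vd / F = 13.0 × 276 / 0.41 = 8751 mg

8751 mg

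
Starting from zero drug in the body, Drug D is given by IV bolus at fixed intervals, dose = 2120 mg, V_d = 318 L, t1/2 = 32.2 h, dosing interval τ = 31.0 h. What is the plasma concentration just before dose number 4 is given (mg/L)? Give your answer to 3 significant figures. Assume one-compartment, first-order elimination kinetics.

C₀ per dose = Dose / Vd = 2120 / 318 = 6.667 mg/L
k = ln2 / t½ = 0.693147 / 32.2 = 0.02153 h⁻¹
Fraction remaining after one interval: r = e^(−kτ) = e^(−0.02153 × 31.0) = 0.5130
Before dose 4, 3 doses have been given (aged 1τ, 2τ, 3τ).
C_trough = C₀ × (r + r² + … + r^3) = C₀ × r(1−r^3)/(1−r)
        = 6.667 × 0.5130 × (1 − 0.1350) / (1 − 0.5130) = 6.075 mg/L

6.08 mg/L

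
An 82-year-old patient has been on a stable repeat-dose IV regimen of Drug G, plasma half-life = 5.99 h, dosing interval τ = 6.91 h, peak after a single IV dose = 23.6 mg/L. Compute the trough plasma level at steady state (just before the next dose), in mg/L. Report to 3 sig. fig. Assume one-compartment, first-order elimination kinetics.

19.3 mg/L

k = ln2 / t½ = 0.693147 / 5.99 = 0.1157 h⁻¹
e^(−kτ) = e^(−0.1157 × 6.91) = 0.4496
Accumulation ratio R = 1 / (1 − e^(−kτ)) = 1 / (1 − 0.4496) = 1.817
Steady-state trough = C₀ × R × e^(−kτ) = 23.6 × 1.817 × 0.4496 = 19.28 mg/L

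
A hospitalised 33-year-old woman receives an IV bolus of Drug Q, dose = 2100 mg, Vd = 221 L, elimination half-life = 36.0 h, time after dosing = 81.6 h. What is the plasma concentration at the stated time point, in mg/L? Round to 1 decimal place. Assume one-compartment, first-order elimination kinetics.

C₀ = Dose / Vd = 2100 / 221 = 9.502 mg/L
k = ln2 / t½ = 0.693147 / 36.0 = 0.01925 h⁻¹
C = C₀ · e^(−k·t) = 9.502 × e^(−0.01925 × 81.6)
  = 9.502 × 0.2079 = 1.975 mg/L

2.0 mg/L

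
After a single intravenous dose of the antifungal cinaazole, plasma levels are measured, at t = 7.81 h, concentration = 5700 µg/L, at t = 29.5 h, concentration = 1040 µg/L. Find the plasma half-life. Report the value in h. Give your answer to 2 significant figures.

k = ln(C₁/C₂) / (t₂ − t₁) = ln(5700/1040) / (29.5 − 7.81)
  = 1.701 / 21.69 = 0.07842 h⁻¹
t½ = ln2 / k = 0.693147 / 0.07842 = 8.839 h

8.8 h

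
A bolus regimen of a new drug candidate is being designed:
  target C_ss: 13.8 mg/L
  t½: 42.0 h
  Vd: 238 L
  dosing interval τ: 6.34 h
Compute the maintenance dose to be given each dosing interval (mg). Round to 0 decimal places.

344 mg

k = ln2 / t½ = 0.693147 / 42.0 = 0.01650 h⁻¹
CL = k × Vd = 0.01650 × 238 = 3.927 L/h
At steady state, Dose/τ = Css × CL.
Dose = Css × CL × τ = 13.8 × 3.927 × 6.34 = 343.6 mg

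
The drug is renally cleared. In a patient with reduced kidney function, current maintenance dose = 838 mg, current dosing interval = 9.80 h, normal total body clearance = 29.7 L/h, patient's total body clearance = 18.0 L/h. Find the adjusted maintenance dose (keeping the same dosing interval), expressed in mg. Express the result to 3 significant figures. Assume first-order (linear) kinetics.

To keep the same average steady-state level, dosing rate must scale with clearance.
CL ratio = 18.0 / 29.7 = 0.6061
New dose (same interval) = 838 × 0.6061 = 507.9 mg

508 mg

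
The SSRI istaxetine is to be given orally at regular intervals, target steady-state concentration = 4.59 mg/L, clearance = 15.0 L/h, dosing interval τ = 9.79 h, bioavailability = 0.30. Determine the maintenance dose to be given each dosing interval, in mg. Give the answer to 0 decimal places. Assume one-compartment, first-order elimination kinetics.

At steady state, F × (Dose/τ) = Css × CL.
Dose = Css × CL × τ / F = 4.59 × 15.00 × 9.79 / 0.30 = 2247 mg

2247 mg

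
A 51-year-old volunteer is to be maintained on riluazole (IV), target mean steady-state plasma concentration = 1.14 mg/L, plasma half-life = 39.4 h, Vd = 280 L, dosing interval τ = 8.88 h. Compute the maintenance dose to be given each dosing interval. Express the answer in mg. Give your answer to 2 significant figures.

50 mg

k = ln2 / t½ = 0.693147 / 39.4 = 0.01759 h⁻¹
CL = k × Vd = 0.01759 × 280 = 4.925 L/h
At steady state, Dose/τ = Css × CL.
Dose = Css × CL × τ = 1.14 × 4.925 × 8.88 = 49.86 mg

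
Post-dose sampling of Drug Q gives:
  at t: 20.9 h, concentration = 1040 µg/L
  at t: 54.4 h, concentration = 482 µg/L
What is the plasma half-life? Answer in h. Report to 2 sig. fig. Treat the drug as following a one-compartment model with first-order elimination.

30 h

k = ln(C₁/C₂) / (t₂ − t₁) = ln(1040/482) / (54.4 − 20.9)
  = 0.7690 / 33.50 = 0.02296 h⁻¹
t½ = ln2 / k = 0.693147 / 0.02296 = 30.19 h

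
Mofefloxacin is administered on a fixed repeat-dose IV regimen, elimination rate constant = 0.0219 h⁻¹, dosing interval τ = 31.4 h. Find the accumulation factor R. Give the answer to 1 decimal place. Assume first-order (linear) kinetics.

e^(−kτ) = e^(−0.02190 × 31.4) = 0.5028
Accumulation ratio R = 1 / (1 − e^(−kτ)) = 1 / (1 − 0.5028) = 2.011

2.0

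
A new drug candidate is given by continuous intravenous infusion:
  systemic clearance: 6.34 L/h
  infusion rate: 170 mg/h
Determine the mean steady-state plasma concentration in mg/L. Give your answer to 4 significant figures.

26.81 mg/L

At steady state Css = R₀ / CL = 170 / 6.340 = 26.81 mg/L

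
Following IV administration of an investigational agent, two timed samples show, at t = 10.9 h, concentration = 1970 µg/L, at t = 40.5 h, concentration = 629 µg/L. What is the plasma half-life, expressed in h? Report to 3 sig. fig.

18.0 h

k = ln(C₁/C₂) / (t₂ − t₁) = ln(1970/629) / (40.5 − 10.9)
  = 1.142 / 29.60 = 0.03858 h⁻¹
t½ = ln2 / k = 0.693147 / 0.03858 = 17.97 h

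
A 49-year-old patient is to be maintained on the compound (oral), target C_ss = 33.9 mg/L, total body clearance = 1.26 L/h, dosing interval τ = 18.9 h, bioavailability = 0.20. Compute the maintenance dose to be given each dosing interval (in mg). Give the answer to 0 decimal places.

At steady state, F × (Dose/τ) = Css × CL.
Dose = Css × CL × τ / F = 33.9 × 1.260 × 18.9 / 0.20 = 4036 mg

4036 mg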